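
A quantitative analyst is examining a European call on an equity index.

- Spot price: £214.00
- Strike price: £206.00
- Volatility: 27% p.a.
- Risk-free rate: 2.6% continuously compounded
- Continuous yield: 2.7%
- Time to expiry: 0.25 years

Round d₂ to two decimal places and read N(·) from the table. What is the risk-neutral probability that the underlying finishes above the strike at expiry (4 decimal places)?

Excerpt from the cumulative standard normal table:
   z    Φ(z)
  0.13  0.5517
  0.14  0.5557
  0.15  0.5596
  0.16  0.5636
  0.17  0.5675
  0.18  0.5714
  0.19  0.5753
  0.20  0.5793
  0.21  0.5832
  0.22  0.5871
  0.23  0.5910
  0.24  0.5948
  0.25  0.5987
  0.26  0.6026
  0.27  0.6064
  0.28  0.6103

0.5832

σ√T = 0.27 × 0.5000 = 0.1350
d₁ = [ln(214/206) + (0.026 − 0.027 + 0.27²/2)·0.25] / 0.1350 = [0.0381 + 0.0089] / 0.1350 = 0.3479 ≈ 0.35
d₂ = d₁ − σ√T = 0.3479 − 0.1350 = 0.2129 ≈ 0.21
Risk-neutral Pr[S_T > K] = N(d₂) = N(0.21) = 0.5832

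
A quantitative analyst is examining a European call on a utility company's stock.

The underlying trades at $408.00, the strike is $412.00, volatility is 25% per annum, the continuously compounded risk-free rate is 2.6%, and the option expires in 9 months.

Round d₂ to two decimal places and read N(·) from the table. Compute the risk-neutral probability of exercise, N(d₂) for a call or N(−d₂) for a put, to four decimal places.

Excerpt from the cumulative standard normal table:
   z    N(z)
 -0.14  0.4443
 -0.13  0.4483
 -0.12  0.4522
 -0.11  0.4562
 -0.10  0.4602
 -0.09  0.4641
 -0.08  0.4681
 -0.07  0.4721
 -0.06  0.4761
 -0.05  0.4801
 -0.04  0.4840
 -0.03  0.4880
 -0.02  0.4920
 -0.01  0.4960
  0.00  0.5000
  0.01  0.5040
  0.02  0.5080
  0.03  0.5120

T = 0.75;  σ√T = 0.2165
d₁ = [ln(408/412) + (0.026 + 0.25²/2)·0.75] / 0.2165 = [-0.0098 + 0.0429] / 0.2165 = 0.1533 → 0.15
d₂ = d₁ − σ√T = 0.1533 − 0.2165 = -0.0632 → -0.06
Pr(exercise) under Q = N(d₂) = 0.4761

0.4761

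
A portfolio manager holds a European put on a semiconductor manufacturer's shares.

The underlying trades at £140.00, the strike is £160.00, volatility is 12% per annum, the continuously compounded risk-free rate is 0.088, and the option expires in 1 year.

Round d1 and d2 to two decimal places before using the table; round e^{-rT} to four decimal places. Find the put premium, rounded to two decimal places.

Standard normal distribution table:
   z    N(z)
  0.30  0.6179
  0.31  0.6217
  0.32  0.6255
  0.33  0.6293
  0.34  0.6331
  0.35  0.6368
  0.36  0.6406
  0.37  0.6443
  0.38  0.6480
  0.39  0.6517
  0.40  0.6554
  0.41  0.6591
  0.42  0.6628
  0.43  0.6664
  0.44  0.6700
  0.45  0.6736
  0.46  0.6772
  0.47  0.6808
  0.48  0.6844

σ√T = 0.12 × 1.0000 = 0.1200
d₁ = [ln(140/160) + (0.088 + 0.12²/2)·1] / 0.1200 = [-0.1335 + 0.0952] / 0.1200 = -0.3194 which rounds to -0.32
d₂ = d₁ − σ√T = -0.3194 − 0.1200 = -0.4394 which rounds to -0.44
exp(−rT) = exp(−0.088·1) = 0.9158
N(−d₂) = N(0.44) = 0.6700;  N(−d₁) = N(0.32) = 0.6255
P = 160·0.9158·0.6700 − 140·0.6255 = 98.1738 − 87.5700 = 10.6038

£10.60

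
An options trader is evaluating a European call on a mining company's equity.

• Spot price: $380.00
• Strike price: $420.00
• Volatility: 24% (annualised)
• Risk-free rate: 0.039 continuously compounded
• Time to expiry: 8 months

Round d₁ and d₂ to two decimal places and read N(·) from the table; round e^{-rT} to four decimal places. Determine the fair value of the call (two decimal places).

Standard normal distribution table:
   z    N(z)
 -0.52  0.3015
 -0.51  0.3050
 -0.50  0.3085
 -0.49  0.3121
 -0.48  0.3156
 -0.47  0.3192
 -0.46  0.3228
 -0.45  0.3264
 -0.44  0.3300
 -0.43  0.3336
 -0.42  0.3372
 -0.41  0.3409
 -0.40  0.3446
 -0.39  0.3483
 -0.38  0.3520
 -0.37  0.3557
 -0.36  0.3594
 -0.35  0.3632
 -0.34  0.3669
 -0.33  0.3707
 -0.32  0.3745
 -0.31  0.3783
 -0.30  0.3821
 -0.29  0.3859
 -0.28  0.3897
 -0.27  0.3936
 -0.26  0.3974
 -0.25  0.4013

$18.94

σ√T = 0.24 × 0.8165 = 0.1960
d₁ = [ln(380/420) + (0.039 + ½·0.24²)·0.6667] / (σ√T) = (-0.1001 + 0.0452) / 0.1960 = -0.2801 ⇒ -0.28
d₂ = -0.2801 − 0.1960 = -0.4760 ⇒ -0.48
exp(−rT) = exp(−0.039·0.6667) = 0.9743
N(d₁) = N(-0.28) = 0.3897;  N(d₂) = N(-0.48) = 0.3156
C = 380·0.3897 − 420·0.9743·0.3156 = 148.0860 − 129.1454 = 18.9406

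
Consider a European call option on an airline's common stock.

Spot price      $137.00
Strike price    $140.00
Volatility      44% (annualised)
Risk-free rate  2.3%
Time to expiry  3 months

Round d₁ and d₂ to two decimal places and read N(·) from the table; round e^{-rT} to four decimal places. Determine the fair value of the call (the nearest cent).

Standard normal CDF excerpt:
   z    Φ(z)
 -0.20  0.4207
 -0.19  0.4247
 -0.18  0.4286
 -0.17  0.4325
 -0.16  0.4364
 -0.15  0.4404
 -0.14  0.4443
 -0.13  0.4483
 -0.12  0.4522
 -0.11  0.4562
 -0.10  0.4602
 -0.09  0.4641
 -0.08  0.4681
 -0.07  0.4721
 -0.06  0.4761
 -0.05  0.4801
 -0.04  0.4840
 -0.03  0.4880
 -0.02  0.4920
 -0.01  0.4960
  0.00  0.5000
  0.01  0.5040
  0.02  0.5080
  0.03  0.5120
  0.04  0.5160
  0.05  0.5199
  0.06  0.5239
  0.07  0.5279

T = 0.25;  σ√T = 0.2200
d₁ = [ln(137/140) + (0.023 + 0.44²/2)·0.25] / 0.2200 = [-0.0217 + 0.0299] / 0.2200 = 0.0377 ⇒ 0.04
d₂ = d₁ − σ√T = 0.0377 − 0.2200 = -0.1823 ⇒ -0.18
exp(−rT) = exp(−0.023·0.25) = 0.9943
C = 137·N(0.04) − 140·0.9943·N(-0.18) = 137·0.5160 − 140·0.9943·0.4286 = 70.6920 − 59.6620 = 11.0300

$11.03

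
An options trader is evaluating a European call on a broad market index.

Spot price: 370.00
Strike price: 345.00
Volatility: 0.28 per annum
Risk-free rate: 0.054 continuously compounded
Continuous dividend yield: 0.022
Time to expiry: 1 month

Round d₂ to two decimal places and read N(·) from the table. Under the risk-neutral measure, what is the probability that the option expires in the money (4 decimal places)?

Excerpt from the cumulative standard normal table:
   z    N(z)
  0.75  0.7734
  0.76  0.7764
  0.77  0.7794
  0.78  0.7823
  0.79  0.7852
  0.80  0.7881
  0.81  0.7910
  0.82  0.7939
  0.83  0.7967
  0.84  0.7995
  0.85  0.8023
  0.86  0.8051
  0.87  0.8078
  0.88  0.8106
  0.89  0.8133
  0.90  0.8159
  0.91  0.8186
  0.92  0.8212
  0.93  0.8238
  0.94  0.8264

0.8051

σ√T = 0.28 × 0.2887 = 0.0808
d₁ = [ln(370/345) + (0.054 − 0.022 + ½·0.28²)·0.08333] / (σ√T) = (0.0700 + 0.0059) / 0.0808 = 0.9389 which rounds to 0.94
d₂ = 0.9389 − 0.0808 = 0.8581 which rounds to 0.86
Risk-neutral Pr[S_T > K] = N(d₂) = N(0.86) = 0.8051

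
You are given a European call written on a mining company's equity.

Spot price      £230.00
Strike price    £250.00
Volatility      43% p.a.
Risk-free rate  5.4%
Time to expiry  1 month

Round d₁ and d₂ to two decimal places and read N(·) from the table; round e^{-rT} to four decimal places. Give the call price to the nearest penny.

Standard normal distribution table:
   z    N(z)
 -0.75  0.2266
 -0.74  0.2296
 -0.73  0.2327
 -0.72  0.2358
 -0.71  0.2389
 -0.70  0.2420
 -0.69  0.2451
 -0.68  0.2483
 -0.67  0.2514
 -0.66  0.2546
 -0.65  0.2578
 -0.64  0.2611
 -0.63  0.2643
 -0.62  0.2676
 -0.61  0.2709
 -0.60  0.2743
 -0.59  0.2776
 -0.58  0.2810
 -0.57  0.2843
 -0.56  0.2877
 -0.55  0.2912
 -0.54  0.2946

£5.16

σ√T = 0.43 × 0.2887 = 0.1241
d₁ = [ln(230/250) + (0.054 + 0.43²/2)·0.08333] / 0.1241 = [-0.0834 + 0.0122] / 0.1241 = -0.5734 ≈ -0.57
d₂ = d₁ − σ√T = -0.5734 − 0.1241 = -0.6975 ≈ -0.70
e^(−rT) = e^(−0.054·0.08333) = 0.9955
C = 230·N(-0.57) − 250·0.9955·N(-0.70) = 230·0.2843 − 250·0.9955·0.2420 = 65.3890 − 60.2278 = 5.1612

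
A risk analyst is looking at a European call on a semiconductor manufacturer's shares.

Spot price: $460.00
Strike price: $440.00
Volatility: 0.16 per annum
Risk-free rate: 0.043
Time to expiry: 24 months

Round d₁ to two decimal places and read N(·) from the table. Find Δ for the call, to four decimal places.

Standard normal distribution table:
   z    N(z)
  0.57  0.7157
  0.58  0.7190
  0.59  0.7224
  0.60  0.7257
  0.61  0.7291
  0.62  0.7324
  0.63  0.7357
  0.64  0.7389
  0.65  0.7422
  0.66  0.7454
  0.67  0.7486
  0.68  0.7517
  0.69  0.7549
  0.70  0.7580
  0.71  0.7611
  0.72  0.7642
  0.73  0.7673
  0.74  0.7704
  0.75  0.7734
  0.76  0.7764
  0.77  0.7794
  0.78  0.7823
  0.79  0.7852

σ√T = 0.16·√2 = 0.2263
ln(S/K) + (r + σ²/2)T = ln(460/440) + (0.043 + 0.16²/2)·2 = 0.0445 + 0.1116 = 0.1561
d₁ = 0.1561 / 0.2263 = 0.6897 ⇒ 0.69
N(d₁) = N(0.69) = 0.7549
Δ_call = N(d₁) = 0.7549

0.7549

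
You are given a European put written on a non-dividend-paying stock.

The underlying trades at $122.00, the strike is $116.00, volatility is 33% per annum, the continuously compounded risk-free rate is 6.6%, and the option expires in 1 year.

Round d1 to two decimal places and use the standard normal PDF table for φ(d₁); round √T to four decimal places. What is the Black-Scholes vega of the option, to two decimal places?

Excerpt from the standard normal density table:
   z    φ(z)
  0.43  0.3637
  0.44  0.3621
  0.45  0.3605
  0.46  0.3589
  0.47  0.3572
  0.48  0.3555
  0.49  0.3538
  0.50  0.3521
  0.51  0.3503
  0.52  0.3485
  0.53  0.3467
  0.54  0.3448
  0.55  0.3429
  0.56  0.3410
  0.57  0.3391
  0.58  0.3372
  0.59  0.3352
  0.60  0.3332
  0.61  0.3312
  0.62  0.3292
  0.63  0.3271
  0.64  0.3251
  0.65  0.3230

T = 1;  σ√T = 0.3300
d₁ = [ln(122/116) + (0.066 + 0.33²/2)·1] / 0.3300 = [0.0504 + 0.1205] / 0.3300 = 0.5178 → 0.52
√T = √1 = 1.0000
φ(d₁) = φ(0.52) = 0.3485
vega = S·φ(d₁)·√T = 122·0.3485·1.0000 = 42.5170

42.52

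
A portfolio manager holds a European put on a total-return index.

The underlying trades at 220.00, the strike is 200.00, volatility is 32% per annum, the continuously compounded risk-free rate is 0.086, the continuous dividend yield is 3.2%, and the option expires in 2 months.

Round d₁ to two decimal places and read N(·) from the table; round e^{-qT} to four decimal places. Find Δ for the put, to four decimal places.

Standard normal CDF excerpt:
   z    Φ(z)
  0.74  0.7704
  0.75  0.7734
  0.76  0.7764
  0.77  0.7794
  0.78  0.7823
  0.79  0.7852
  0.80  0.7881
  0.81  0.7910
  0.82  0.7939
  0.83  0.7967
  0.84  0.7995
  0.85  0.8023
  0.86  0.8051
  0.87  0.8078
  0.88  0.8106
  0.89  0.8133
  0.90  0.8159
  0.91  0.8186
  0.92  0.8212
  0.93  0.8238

-0.1939

T = 0.1667;  σ√T = 0.1306
d₁ = [ln(220/200) + (0.086 − 0.032 + 0.32²/2)·0.1667] / 0.1306 = [0.0953 + 0.0175] / 0.1306 = 0.8638 ≈ 0.86
N(d₁) = N(0.86) = 0.8051
Δ_put = e^(−qT)·(N(d₁) − 1) = 0.9947·(0.8051 − 1) = -0.1939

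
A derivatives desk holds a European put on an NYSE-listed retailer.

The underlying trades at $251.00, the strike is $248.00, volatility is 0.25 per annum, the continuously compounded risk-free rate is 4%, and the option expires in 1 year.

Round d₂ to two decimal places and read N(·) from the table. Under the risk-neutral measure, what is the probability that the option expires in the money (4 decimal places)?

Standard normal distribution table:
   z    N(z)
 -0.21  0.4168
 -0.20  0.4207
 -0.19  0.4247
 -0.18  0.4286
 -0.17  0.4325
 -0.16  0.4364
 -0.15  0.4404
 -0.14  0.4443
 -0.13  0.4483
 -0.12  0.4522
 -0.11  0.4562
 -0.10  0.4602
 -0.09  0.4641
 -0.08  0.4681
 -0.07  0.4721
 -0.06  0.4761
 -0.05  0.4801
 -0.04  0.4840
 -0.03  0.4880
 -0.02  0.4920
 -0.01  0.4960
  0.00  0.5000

0.4681

σ√T = 0.25 × 1.0000 = 0.2500
ln(S/K) + (r + σ²/2)T = ln(251/248) + (0.04 + 0.25²/2)·1 = 0.0120 + 0.0713 = 0.0833
d₁ = 0.0833 / 0.2500 = 0.3331 which rounds to 0.33
d₂ = d₁ − σ√T = 0.3331 − 0.2500 = 0.0831 which rounds to 0.08
Pr(exercise) under Q = N(−d₂) = N(-0.08) = 0.4681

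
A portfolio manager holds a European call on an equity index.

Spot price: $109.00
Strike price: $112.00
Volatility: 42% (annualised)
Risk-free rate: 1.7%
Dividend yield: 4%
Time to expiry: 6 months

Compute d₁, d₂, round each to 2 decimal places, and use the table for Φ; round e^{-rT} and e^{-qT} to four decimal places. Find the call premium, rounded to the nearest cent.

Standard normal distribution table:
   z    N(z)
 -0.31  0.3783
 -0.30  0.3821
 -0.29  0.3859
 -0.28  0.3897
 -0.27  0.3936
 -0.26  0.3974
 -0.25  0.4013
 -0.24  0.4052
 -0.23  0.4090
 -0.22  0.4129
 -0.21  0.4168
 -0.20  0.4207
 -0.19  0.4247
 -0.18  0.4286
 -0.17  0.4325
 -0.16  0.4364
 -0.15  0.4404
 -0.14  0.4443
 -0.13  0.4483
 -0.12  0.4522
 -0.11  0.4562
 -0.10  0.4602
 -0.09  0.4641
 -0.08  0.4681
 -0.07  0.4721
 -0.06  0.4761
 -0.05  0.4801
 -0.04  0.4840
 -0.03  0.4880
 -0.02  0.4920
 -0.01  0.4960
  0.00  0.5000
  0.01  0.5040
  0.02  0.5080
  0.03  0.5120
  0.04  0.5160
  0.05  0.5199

$11.00

σ√T = 0.42·√0.5 = 0.2970
d₁ = [ln(109/112) + (0.017 − 0.04 + 0.42²/2)·0.5] / 0.2970 = [-0.0272 + 0.0326] / 0.2970 = 0.0183 ⇒ 0.02
d₂ = d₁ − σ√T = 0.0183 − 0.2970 = -0.2786 ⇒ -0.28
exp(−qT) = exp(−0.04·0.5) = 0.9802;  exp(−rT) = exp(−0.017·0.5) = 0.9915
C = 109·0.9802·N(0.02) − 112·0.9915·N(-0.28) = 109·0.9802·0.5080 − 112·0.9915·0.3897 = 54.2756 − 43.2754 = 11.0002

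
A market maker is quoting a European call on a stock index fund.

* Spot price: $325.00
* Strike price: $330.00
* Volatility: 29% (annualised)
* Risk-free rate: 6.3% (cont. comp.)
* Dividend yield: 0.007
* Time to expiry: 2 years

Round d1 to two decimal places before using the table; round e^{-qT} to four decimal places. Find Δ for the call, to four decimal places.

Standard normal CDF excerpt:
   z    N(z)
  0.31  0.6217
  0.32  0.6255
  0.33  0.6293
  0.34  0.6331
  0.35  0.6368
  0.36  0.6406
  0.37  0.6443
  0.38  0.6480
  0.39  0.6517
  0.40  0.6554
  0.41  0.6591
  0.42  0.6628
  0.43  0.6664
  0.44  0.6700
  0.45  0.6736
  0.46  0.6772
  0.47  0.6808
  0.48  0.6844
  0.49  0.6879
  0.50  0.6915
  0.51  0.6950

0.6607

T = 2;  σ√T = 0.4101
d₁ = [ln(325/330) + (0.063 − 0.007 + ½·0.29²)·2] / (σ√T) = (-0.0153 + 0.1961) / 0.4101 = 0.4409 ≈ 0.44
N(d₁) = N(0.44) = 0.6700
Δ_call = e^(−qT)·N(d₁) = 0.9861·0.6700 = 0.6607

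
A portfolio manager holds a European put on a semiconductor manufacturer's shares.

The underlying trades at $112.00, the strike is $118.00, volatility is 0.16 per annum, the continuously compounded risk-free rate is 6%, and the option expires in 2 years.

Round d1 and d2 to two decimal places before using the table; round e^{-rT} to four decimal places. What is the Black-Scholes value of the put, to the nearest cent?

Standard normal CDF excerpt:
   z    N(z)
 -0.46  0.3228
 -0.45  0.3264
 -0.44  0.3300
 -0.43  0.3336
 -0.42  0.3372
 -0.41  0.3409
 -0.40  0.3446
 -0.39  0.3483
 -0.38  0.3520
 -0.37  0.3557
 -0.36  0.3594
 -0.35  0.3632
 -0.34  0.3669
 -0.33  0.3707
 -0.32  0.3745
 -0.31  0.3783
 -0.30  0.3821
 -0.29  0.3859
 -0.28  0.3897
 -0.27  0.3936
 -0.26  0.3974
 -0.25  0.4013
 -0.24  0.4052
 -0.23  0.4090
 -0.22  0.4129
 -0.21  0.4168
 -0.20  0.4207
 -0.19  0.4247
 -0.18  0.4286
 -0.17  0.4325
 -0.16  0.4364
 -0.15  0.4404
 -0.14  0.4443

σ√T = 0.16·√2 = 0.2263
d₁ = [ln(112/118) + (0.06 + 0.16²/2)·2] / 0.2263 = [-0.0522 + 0.1456] / 0.2263 = 0.4128 → 0.41
d₂ = d₁ − σ√T = 0.4128 − 0.2263 = 0.1866 → 0.19
exp(−rT) = exp(−0.06·2) = 0.8869
P = 118·0.8869·N(-0.19) − 112·N(-0.41) = 118·0.8869·0.4247 − 112·0.3409 = 44.4466 − 38.1808 = 6.2658

$6.27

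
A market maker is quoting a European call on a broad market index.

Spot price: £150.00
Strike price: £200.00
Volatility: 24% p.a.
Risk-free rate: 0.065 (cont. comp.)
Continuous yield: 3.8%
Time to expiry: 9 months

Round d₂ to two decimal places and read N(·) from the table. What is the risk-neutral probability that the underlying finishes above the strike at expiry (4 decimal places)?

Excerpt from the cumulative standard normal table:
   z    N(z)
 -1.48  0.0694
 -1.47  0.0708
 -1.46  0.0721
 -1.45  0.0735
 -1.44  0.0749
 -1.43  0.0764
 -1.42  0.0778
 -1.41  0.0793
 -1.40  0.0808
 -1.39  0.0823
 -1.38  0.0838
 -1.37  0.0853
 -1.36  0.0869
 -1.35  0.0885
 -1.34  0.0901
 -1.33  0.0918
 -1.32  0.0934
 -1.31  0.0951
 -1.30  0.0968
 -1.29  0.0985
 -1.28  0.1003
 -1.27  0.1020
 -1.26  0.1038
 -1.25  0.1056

0.0823

σ√T = 0.24·√0.75 = 0.2078
ln(S/K) + (r − q + σ²/2)T = ln(150/200) + (0.065 − 0.038 + 0.24²/2)·0.75 = -0.2877 + 0.0418 = -0.2458
d₁ = -0.2458 / 0.2078 = -1.1828 → -1.18
d₂ = d₁ − σ√T = -1.1828 − 0.2078 = -1.3906 → -1.39
Risk-neutral Pr[S_T > K] = N(d₂) = N(-1.39) = 0.0823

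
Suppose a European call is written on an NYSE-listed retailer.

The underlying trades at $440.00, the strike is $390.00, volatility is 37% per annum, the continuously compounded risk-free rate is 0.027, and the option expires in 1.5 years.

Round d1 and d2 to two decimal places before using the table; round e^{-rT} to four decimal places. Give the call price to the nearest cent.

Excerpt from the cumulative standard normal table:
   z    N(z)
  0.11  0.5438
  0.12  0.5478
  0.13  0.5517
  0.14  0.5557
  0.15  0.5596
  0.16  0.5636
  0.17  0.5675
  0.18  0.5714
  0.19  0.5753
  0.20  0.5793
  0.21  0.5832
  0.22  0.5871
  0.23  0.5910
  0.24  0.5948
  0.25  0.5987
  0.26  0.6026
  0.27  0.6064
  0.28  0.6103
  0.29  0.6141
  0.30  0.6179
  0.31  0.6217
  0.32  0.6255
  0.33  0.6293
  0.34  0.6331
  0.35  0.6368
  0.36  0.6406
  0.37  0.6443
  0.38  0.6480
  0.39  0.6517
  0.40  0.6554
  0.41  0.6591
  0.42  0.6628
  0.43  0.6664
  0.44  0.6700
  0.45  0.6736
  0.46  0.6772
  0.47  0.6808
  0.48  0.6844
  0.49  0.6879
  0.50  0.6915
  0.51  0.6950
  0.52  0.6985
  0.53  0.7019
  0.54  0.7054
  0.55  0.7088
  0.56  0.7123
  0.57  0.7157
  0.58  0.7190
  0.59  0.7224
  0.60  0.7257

T = 1.5;  σ√T = 0.4532
ln(S/K) + (r + σ²/2)T = ln(440/390) + (0.027 + 0.37²/2)·1.5 = 0.1206 + 0.1432 = 0.2638
d₁ = 0.2638 / 0.4532 = 0.5821 ⇒ 0.58
d₂ = d₁ − σ√T = 0.5821 − 0.4532 = 0.1290 ⇒ 0.13
e^(−rT) = e^(−0.027·1.5) = 0.9603
N(d₁) = N(0.58) = 0.7190;  N(d₂) = N(0.13) = 0.5517
C = 440·0.7190 − 390·0.9603·0.5517 = 316.3600 − 206.6210 = 109.7390

$109.74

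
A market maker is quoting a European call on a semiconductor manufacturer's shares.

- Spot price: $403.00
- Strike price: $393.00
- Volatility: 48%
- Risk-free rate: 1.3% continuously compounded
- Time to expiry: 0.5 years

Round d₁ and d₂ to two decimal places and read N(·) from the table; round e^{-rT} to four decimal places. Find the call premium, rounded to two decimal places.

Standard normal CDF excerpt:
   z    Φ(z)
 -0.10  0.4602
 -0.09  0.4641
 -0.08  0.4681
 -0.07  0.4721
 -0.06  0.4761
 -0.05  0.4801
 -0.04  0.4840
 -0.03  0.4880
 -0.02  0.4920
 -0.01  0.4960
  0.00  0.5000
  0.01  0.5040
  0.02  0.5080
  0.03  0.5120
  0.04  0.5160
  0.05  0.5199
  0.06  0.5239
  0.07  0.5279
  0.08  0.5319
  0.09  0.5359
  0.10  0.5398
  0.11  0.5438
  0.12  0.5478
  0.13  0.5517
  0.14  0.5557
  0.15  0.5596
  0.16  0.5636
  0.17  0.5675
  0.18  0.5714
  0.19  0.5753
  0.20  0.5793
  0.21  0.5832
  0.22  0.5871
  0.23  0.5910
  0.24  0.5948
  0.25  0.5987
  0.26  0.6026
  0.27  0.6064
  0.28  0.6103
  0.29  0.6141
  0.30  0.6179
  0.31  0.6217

T = 0.5;  σ√T = 0.3394
d₁ = [ln(403/393) + (0.013 + ½·0.48²)·0.5] / (σ√T) = (0.0251 + 0.0641) / 0.3394 = 0.2629 which rounds to 0.26
d₂ = 0.2629 − 0.3394 = -0.0765 which rounds to -0.08
exp(−rT) = exp(−0.013·0.5) = 0.9935
N(d₁) = N(0.26) = 0.6026;  N(d₂) = N(-0.08) = 0.4681
C = 403·0.6026 − 393·0.9935·0.4681 = 242.8478 − 182.7675 = 60.0803

$60.08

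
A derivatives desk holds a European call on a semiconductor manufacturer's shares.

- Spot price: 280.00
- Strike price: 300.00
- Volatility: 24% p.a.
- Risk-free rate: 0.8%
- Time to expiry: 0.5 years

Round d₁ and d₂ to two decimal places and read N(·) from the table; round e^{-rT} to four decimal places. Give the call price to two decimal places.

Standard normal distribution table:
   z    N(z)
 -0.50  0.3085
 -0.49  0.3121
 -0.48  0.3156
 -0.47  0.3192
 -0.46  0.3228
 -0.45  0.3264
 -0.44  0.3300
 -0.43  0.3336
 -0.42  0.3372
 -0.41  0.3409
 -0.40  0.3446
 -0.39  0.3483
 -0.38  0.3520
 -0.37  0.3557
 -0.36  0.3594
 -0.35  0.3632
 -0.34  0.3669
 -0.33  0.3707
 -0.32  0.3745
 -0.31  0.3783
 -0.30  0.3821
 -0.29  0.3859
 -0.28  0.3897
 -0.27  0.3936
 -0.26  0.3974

σ√T = 0.24 × 0.7071 = 0.1697
d₁ = [ln(280/300) + (0.008 + ½·0.24²)·0.5] / (σ√T) = (-0.0690 + 0.0184) / 0.1697 = -0.2981 which rounds to -0.30
d₂ = -0.2981 − 0.1697 = -0.4678 which rounds to -0.47
exp(−rT) = exp(−0.008·0.5) = 0.9960
N(d₁) = N(-0.30) = 0.3821;  N(d₂) = N(-0.47) = 0.3192
C = 280·0.3821 − 300·0.9960·0.3192 = 106.9880 − 95.3770 = 11.6110

11.61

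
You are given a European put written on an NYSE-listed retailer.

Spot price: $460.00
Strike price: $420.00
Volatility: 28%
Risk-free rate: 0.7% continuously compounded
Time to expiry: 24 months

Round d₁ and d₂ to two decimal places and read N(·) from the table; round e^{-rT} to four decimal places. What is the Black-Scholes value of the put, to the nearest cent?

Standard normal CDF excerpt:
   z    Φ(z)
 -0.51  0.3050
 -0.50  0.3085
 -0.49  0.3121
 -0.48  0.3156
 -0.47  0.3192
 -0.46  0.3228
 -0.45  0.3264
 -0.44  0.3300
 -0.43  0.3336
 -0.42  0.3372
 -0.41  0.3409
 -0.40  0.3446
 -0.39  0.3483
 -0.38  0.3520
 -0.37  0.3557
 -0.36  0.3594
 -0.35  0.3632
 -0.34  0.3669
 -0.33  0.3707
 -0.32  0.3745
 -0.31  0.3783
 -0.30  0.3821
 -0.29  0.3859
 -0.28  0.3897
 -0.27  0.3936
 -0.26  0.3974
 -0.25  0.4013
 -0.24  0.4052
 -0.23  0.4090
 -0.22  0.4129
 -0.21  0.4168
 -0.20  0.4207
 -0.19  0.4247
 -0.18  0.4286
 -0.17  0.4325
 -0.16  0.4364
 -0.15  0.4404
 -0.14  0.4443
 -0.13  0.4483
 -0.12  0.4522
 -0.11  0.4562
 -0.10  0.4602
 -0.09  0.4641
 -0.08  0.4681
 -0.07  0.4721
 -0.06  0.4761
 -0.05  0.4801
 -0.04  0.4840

T = 2;  σ√T = 0.3960
d₁ = [ln(460/420) + (0.007 + 0.28²/2)·2] / 0.3960 = [0.0910 + 0.0924] / 0.3960 = 0.4631 which rounds to 0.46
d₂ = d₁ − σ√T = 0.4631 − 0.3960 = 0.0671 which rounds to 0.07
e^(−rT) = e^(−0.007·2) = 0.9861
N(−d₂) = N(-0.07) = 0.4721;  N(−d₁) = N(-0.46) = 0.3228
P = 420·0.9861·0.4721 − 460·0.3228 = 195.5259 − 148.4880 = 47.0379

$47.04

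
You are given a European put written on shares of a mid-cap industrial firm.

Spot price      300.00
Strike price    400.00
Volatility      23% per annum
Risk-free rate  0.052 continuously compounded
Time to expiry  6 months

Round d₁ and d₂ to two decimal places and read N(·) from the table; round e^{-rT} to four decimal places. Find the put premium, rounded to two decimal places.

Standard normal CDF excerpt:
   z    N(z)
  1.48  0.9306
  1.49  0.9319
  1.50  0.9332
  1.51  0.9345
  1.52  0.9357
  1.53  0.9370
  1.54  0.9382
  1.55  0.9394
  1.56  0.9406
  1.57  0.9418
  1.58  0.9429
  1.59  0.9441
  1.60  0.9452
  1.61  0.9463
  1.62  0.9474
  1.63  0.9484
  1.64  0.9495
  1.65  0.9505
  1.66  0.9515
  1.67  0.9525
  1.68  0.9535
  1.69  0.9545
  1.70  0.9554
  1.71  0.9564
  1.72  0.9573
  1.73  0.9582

T = 0.5;  σ√T = 0.1626
d₁ = [ln(300/400) + (0.052 + 0.23²/2)·0.5] / 0.1626 = [-0.2877 + 0.0392] / 0.1626 = -1.5277 ≈ -1.53
d₂ = d₁ − σ√T = -1.5277 − 0.1626 = -1.6903 ≈ -1.69
e^(−rT) = e^(−0.052·0.5) = 0.9743
P = 400·0.9743·N(1.69) − 300·N(1.53) = 400·0.9743·0.9545 − 300·0.9370 = 371.9877 − 281.1000 = 90.8877

90.89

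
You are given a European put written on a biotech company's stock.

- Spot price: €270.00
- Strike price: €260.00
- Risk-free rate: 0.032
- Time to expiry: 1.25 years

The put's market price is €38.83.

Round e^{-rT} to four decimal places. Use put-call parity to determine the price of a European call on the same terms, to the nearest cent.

exp(−rT) = exp(−0.032·1.25) = 0.9608
Put-call parity: C − P = S − K·e^(−rT) = 270 − 260·0.9608 = 270 − 249.8080 = 20.1920
C = P + (C − P) = 38.83 + (20.1920) = 59.0220

€59.02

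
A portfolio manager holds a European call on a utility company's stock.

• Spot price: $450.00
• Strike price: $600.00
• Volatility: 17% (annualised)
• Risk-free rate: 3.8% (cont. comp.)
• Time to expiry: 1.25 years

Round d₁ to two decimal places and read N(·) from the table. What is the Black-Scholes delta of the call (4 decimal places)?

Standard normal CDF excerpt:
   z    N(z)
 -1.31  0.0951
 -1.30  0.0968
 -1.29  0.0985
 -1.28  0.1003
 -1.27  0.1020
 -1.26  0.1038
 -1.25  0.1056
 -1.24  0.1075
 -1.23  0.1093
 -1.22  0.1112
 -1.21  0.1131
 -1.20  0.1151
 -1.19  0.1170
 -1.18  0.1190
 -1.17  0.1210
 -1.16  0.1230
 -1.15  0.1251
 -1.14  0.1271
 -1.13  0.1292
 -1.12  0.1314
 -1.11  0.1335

σ√T = 0.17·√1.25 = 0.1901
d₁ = [ln(450/600) + (0.038 + 0.17²/2)·1.25] / 0.1901 = [-0.2877 + 0.0656] / 0.1901 = -1.1686 which rounds to -1.17
N(d₁) = N(-1.17) = 0.1210
Δ_call = N(d₁) = 0.1210

0.1210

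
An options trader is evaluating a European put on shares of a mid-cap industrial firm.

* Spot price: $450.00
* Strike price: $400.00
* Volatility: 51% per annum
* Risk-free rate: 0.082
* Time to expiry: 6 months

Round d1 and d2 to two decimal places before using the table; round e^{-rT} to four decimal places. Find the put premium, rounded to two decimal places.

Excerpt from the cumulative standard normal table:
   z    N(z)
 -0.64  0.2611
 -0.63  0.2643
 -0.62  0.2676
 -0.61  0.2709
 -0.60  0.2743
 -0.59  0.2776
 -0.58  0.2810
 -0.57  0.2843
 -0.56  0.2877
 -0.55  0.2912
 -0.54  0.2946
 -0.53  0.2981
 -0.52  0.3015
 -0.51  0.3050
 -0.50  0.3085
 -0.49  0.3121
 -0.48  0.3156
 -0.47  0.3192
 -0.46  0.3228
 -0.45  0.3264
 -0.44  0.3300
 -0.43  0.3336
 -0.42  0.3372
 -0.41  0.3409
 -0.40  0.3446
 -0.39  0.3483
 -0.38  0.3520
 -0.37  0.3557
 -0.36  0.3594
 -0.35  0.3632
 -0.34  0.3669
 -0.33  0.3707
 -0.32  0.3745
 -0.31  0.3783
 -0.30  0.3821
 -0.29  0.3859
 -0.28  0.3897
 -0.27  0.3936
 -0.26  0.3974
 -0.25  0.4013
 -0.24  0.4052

$32.15

σ√T = 0.51·√0.5 = 0.3606
d₁ = [ln(450/400) + (0.082 + ½·0.51²)·0.5] / (σ√T) = (0.1178 + 0.1060) / 0.3606 = 0.6206 ≈ 0.62
d₂ = 0.6206 − 0.3606 = 0.2600 ≈ 0.26
exp(−rT) = exp(−0.082·0.5) = 0.9598
P = 400·0.9598·N(-0.26) − 450·N(-0.62) = 400·0.9598·0.3974 − 450·0.2676 = 152.5698 − 120.4200 = 32.1498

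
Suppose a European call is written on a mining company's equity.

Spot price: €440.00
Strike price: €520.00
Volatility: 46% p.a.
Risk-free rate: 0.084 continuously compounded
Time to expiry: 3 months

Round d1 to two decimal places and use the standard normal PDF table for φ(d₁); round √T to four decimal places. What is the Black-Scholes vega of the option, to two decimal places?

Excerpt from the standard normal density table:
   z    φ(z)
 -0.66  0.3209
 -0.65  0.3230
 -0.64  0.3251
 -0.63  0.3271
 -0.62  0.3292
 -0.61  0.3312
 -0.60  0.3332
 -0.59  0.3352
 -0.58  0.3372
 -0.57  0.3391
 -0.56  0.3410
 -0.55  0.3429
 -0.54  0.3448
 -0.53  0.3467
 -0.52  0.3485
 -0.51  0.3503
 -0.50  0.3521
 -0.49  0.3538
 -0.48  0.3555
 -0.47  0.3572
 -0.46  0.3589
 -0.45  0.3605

76.67

T = 0.25;  σ√T = 0.2300
d₁ = [ln(440/520) + (0.084 + 0.46²/2)·0.25] / 0.2300 = [-0.1671 + 0.0475] / 0.2300 = -0.5200 ≈ -0.52
√T = √0.25 = 0.5000
φ(d₁) = φ(-0.52) = 0.3485
vega = S·φ(d₁)·√T = 440·0.3485·0.5000 = 76.6700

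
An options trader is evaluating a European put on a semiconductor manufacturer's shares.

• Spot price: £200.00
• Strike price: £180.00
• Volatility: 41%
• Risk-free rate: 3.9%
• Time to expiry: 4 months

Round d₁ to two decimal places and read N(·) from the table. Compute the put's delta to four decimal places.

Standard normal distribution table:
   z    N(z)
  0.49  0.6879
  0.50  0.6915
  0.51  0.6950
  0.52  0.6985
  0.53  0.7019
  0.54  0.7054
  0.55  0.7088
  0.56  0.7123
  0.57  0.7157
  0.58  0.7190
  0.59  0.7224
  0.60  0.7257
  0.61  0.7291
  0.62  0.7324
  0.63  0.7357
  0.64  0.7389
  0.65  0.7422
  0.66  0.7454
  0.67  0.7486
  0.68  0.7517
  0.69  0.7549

T = 0.3333;  σ√T = 0.2367
d₁ = [ln(200/180) + (0.039 + 0.41²/2)·0.3333] / 0.2367 = [0.1054 + 0.0410] / 0.2367 = 0.6184 → 0.62
N(d₁) = N(0.62) = 0.7324
Δ_put = N(d₁) − 1 = 0.7324 − 1 = -0.2676

-0.2676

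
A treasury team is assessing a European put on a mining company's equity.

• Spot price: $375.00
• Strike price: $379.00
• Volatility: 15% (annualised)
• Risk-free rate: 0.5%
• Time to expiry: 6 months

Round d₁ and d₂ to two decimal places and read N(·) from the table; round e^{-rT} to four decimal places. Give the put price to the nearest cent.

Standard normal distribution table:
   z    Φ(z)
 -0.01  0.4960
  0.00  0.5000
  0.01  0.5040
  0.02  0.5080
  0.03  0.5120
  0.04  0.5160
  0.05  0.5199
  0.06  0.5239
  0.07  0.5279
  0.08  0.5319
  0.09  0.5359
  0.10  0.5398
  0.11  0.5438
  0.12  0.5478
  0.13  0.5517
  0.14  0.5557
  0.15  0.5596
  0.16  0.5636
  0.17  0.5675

$18.07

σ√T = 0.15 × 0.7071 = 0.1061
d₁ = [ln(375/379) + (0.005 + ½·0.15²)·0.5] / (σ√T) = (-0.0106 + 0.0081) / 0.1061 = -0.0234 ≈ -0.02
d₂ = -0.0234 − 0.1061 = -0.1295 ≈ -0.13
e^(−rT) = e^(−0.005·0.5) = 0.9975
N(−d₂) = N(0.13) = 0.5517;  N(−d₁) = N(0.02) = 0.5080
P = 379·0.9975·0.5517 − 375·0.5080 = 208.5716 − 190.5000 = 18.0716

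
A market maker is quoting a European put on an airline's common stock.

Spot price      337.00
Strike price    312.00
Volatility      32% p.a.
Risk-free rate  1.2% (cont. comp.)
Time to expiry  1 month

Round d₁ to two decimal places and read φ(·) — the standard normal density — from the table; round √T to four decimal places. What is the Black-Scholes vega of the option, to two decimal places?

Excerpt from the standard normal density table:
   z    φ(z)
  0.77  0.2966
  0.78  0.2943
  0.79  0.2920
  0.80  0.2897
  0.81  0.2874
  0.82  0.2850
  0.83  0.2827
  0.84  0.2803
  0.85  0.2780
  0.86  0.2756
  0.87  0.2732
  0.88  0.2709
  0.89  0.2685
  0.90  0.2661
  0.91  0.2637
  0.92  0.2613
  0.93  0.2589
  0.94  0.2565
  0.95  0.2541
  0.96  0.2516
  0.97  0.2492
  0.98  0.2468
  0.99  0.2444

26.12

σ√T = 0.32 × 0.2887 = 0.0924
d₁ = [ln(337/312) + (0.012 + ½·0.32²)·0.08333] / (σ√T) = (0.0771 + 0.0053) / 0.0924 = 0.8914 → 0.89
√T = √0.08333 = 0.2887
φ(d₁) = φ(0.89) = 0.2685
vega = S·φ(d₁)·√T = 337·0.2685·0.2887 = 26.1229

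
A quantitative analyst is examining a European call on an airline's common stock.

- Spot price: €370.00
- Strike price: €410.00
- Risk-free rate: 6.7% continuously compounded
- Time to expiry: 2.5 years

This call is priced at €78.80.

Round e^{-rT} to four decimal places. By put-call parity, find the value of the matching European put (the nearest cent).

€55.58

e^(−rT) = e^(−0.067·2.5) = 0.8458
Put-call parity: C − P = S − K·e^(−rT) = 370 − 410·0.8458 = 370 − 346.7780 = 23.2220
P = C − (C − P) = 78.80 − (23.2220) = 55.5780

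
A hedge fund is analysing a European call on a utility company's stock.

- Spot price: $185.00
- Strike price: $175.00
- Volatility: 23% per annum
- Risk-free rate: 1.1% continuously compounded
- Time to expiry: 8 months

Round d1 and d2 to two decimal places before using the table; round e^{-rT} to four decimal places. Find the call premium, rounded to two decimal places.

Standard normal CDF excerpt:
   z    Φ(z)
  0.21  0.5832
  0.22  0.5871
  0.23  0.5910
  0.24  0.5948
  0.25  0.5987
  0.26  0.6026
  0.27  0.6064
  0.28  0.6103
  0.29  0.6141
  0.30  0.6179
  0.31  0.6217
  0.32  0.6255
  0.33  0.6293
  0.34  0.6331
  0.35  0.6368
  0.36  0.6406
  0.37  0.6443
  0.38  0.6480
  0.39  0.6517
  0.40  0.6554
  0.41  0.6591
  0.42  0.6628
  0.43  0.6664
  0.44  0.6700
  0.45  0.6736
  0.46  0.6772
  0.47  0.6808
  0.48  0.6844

$19.95

σ√T = 0.23 × 0.8165 = 0.1878
d₁ = [ln(185/175) + (0.011 + 0.23²/2)·0.6667] / 0.1878 = [0.0556 + 0.0250] / 0.1878 = 0.4289 which rounds to 0.43
d₂ = d₁ − σ√T = 0.4289 − 0.1878 = 0.2411 which rounds to 0.24
exp(−rT) = exp(−0.011·0.6667) = 0.9927
C = 185·N(0.43) − 175·0.9927·N(0.24) = 185·0.6664 − 175·0.9927·0.5948 = 123.2840 − 103.3301 = 19.9539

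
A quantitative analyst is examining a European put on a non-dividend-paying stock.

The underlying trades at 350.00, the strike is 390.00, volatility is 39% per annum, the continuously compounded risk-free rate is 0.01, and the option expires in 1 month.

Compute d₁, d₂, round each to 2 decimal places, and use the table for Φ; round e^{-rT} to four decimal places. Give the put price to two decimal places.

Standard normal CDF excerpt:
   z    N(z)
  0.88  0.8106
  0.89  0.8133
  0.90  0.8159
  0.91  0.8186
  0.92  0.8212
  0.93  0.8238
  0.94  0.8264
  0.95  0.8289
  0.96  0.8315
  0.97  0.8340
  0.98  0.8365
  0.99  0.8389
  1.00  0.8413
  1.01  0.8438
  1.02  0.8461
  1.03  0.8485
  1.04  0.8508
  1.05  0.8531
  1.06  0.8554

43.25

σ√T = 0.39 × 0.2887 = 0.1126
d₁ = [ln(350/390) + (0.01 + ½·0.39²)·0.08333] / (σ√T) = (-0.1082 + 0.0072) / 0.1126 = -0.8975 ≈ -0.90
d₂ = -0.8975 − 0.1126 = -1.0101 ≈ -1.01
exp(−rT) = exp(−0.01·0.08333) = 0.9992
P = 390·0.9992·N(1.01) − 350·N(0.90) = 390·0.9992·0.8438 − 350·0.8159 = 328.8187 − 285.5650 = 43.2537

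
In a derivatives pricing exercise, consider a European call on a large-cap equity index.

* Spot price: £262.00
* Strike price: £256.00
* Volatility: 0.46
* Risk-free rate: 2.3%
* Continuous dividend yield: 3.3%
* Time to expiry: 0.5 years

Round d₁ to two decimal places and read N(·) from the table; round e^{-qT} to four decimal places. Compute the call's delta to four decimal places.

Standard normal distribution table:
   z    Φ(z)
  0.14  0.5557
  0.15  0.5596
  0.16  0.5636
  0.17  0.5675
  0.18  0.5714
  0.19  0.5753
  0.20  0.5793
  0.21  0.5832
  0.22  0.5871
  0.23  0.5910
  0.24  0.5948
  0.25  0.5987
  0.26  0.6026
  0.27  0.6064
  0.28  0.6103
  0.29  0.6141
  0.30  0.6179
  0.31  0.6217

0.5775

σ√T = 0.46·√0.5 = 0.3253
d₁ = [ln(262/256) + (0.023 − 0.033 + 0.46²/2)·0.5] / 0.3253 = [0.0232 + 0.0479] / 0.3253 = 0.2185 which rounds to 0.22
N(d₁) = N(0.22) = 0.5871
Δ_call = exp(−qT)·N(d₁) = 0.9836·0.5871 = 0.5775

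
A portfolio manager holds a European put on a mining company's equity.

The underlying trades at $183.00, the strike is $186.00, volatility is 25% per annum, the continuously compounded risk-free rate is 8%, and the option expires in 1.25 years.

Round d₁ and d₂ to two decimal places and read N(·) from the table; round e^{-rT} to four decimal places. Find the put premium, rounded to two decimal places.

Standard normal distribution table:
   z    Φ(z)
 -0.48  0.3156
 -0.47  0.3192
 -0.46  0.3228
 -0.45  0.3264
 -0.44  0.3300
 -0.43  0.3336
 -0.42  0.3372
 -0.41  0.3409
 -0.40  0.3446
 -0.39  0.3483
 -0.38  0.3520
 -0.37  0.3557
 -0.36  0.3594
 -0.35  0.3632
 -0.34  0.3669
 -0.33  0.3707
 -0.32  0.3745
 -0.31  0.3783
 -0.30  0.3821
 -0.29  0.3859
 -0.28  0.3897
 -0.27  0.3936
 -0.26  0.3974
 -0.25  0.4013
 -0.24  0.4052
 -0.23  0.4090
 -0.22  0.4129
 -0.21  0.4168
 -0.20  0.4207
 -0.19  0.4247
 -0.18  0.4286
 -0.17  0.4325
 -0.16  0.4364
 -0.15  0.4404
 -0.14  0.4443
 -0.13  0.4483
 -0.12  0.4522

$13.05

σ√T = 0.25·√1.25 = 0.2795
d₁ = [ln(183/186) + (0.08 + 0.25²/2)·1.25] / 0.2795 = [-0.0163 + 0.1391] / 0.2795 = 0.4393 → 0.44
d₂ = d₁ − σ√T = 0.4393 − 0.2795 = 0.1598 → 0.16
exp(−rT) = exp(−0.08·1.25) = 0.9048
P = 186·0.9048·N(-0.16) − 183·N(-0.44) = 186·0.9048·0.4364 − 183·0.3300 = 73.4430 − 60.3900 = 13.0530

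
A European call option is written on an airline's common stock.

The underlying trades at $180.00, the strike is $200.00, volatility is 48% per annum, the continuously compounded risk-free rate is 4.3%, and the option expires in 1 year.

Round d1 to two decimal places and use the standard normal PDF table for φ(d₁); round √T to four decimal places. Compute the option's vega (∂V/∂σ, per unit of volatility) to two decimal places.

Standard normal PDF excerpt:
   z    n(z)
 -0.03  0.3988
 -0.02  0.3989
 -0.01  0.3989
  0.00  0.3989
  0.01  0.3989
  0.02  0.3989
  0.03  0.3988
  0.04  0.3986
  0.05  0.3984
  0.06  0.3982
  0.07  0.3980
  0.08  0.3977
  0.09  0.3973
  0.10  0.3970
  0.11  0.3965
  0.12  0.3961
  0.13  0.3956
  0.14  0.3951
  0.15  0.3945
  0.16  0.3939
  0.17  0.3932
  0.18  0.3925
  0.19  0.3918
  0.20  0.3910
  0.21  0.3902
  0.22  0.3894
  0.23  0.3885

71.37

σ√T = 0.48 × 1.0000 = 0.4800
d₁ = [ln(180/200) + (0.043 + ½·0.48²)·1] / (σ√T) = (-0.1054 + 0.1582) / 0.4800 = 0.1101 which rounds to 0.11
√T = √1 = 1.0000
φ(d₁) = φ(0.11) = 0.3965
vega = S·φ(d₁)·√T = 180·0.3965·1.0000 = 71.3700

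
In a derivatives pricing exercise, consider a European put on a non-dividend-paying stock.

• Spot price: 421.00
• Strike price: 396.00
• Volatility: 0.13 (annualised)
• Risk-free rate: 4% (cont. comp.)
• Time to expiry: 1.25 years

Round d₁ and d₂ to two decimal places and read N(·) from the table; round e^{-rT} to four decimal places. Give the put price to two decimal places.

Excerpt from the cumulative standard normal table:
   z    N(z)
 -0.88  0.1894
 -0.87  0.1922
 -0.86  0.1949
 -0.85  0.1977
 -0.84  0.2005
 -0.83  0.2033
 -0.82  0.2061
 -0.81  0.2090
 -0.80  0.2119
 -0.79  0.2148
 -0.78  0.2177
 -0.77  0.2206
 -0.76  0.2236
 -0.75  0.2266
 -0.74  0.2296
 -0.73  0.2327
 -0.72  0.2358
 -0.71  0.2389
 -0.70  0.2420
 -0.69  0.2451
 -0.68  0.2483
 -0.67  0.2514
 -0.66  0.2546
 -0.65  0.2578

σ√T = 0.13 × 1.1180 = 0.1453
d₁ = [ln(421/396) + (0.04 + ½·0.13²)·1.25] / (σ√T) = (0.0612 + 0.0606) / 0.1453 = 0.8379 ≈ 0.84
d₂ = 0.8379 − 0.1453 = 0.6925 ≈ 0.69
exp(−rT) = exp(−0.04·1.25) = 0.9512
N(−d₂) = N(-0.69) = 0.2451;  N(−d₁) = N(-0.84) = 0.2005
P = 396·0.9512·0.2451 − 421·0.2005 = 92.3231 − 84.4105 = 7.9126

7.91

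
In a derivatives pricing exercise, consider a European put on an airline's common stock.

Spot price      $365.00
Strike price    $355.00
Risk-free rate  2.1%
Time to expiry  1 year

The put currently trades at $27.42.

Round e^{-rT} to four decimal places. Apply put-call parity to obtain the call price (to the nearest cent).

exp(−rT) = exp(−0.021·1) = 0.9792
Put-call parity: C − P = S − K·e^(−rT) = 365 − 355·0.9792 = 365 − 347.6160 = 17.3840
C = P + (C − P) = 27.42 + (17.3840) = 44.8040

$44.80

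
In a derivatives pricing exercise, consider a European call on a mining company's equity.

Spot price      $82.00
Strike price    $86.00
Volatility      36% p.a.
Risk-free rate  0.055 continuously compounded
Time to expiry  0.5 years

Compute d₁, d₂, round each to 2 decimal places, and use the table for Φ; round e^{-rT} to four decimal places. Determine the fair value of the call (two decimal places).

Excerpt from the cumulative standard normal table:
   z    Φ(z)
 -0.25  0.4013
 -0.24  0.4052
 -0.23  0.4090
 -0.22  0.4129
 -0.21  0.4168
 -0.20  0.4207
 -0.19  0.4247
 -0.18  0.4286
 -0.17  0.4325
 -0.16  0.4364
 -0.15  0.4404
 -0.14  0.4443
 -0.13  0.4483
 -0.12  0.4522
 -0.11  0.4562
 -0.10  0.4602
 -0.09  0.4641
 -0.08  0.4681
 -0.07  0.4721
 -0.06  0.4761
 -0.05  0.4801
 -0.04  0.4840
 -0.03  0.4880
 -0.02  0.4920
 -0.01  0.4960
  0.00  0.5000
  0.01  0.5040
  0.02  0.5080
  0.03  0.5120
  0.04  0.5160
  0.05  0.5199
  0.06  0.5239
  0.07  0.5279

T = 0.5;  σ√T = 0.2546
d₁ = [ln(82/86) + (0.055 + 0.36²/2)·0.5] / 0.2546 = [-0.0476 + 0.0599] / 0.2546 = 0.0482 which rounds to 0.05
d₂ = d₁ − σ√T = 0.0482 − 0.2546 = -0.2063 which rounds to -0.21
exp(−rT) = exp(−0.055·0.5) = 0.9729
C = 82·N(0.05) − 86·0.9729·N(-0.21) = 82·0.5199 − 86·0.9729·0.4168 = 42.6318 − 34.8734 = 7.7584

$7.76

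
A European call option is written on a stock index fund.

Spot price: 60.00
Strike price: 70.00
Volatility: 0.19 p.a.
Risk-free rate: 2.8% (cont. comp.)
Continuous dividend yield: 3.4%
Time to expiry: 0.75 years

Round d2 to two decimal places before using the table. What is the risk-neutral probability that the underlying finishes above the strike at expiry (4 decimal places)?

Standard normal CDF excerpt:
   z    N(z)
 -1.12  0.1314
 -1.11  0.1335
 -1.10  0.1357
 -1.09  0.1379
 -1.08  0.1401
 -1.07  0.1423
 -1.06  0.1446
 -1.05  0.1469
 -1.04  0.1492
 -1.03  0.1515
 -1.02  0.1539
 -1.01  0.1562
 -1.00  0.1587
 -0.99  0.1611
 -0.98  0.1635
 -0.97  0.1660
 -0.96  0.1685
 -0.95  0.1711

0.1469

σ√T = 0.19 × 0.8660 = 0.1645
d₁ = [ln(60/70) + (0.028 − 0.034 + ½·0.19²)·0.75] / (σ√T) = (-0.1542 + 0.0090) / 0.1645 = -0.8819 → -0.88
d₂ = -0.8819 − 0.1645 = -1.0465 → -1.05
Pr(exercise) under Q = N(d₂) = 0.1469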